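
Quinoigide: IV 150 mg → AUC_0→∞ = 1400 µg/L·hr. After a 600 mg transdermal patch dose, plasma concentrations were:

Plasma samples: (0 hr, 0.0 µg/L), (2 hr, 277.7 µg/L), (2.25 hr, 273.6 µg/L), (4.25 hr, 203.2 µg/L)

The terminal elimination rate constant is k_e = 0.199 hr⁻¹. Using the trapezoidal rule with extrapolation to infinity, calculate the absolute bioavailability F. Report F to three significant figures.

F = 0.329

Trapezoidal AUC_0→4.25 (transdermal patch):
  [0→2]: (0.0+277.7)/2 × 2 = 277.7
  [2→2.25]: (277.7+273.6)/2 × 0.25 = 68.9125
  [2.25→4.25]: (273.6+203.2)/2 × 2 = 476.8
  Sum = 823.4125 µg/L·hr
Tail: C_last/k_e = 203.2/0.199 = 1021.106
AUC_0→∞ (transdermal patch) = 823.4125 + 1021.106 = 1844.5185 µg/L·hr
F = (AUC_ev/D_ev)/(AUC_iv/D_iv) = (1844.5185/600)/(1400/150) = 3.0741975/9.33333 = 0.3294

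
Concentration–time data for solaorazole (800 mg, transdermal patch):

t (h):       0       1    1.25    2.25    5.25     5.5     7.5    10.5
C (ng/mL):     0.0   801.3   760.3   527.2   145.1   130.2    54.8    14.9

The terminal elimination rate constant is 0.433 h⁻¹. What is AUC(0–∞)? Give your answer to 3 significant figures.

AUC = 2610 ng/mL·h

Trapezoidal AUC_0→10.5:
  [0→1]: (0.0+801.3)/2 × 1 = 400.65
  [1→1.25]: (801.3+760.3)/2 × 0.25 = 195.2
  [1.25→2.25]: (760.3+527.2)/2 × 1 = 643.75
  [2.25→5.25]: (527.2+145.1)/2 × 3 = 1008.45
  [5.25→5.5]: (145.1+130.2)/2 × 0.25 = 34.4125
  [5.5→7.5]: (130.2+54.8)/2 × 2 = 185.0
  [7.5→10.5]: (54.8+14.9)/2 × 3 = 104.55
  Sum = 2572.0125 ng/mL·h
Extrapolated tail: C_last / k_e = 14.9 / 0.433 = 34.411
AUC_0→∞ = 2572.0125 + 34.411 = 2606.4235 ng/mL·h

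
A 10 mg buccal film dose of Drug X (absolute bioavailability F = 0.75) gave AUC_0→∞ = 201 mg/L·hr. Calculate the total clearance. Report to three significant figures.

CL = 0.0373 L/hr

CL = F × Dose / AUC_0→∞
   = 0.75 × 10 / 201 = 0.0373134 L/hr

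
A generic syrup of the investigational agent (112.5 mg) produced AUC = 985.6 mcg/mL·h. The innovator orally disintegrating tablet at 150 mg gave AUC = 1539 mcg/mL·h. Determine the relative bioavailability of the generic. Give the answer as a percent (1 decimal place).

F_rel = 85.4%

F_rel = (AUC_test/D_test) / (AUC_ref/D_ref)
      = (985.6/112.5) / (1539/150)
      = 8.76089 / 10.26 = 0.8539 = 85.39%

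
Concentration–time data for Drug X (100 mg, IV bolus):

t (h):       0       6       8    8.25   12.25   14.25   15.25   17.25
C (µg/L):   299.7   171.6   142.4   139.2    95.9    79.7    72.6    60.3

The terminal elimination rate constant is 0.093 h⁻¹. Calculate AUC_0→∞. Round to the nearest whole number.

AUC = 3266 µg/L·h

Trapezoidal AUC_0→17.25:
  [0→6]: (299.7+171.6)/2 × 6 = 1413.9
  [6→8]: (171.6+142.4)/2 × 2 = 314.0
  [8→8.25]: (142.4+139.2)/2 × 0.25 = 35.2
  [8.25→12.25]: (139.2+95.9)/2 × 4 = 470.2
  [12.25→14.25]: (95.9+79.7)/2 × 2 = 175.6
  [14.25→15.25]: (79.7+72.6)/2 × 1 = 76.15
  [15.25→17.25]: (72.6+60.3)/2 × 2 = 132.9
  Sum = 2617.95 µg/L·h
Extrapolated tail: C_last / k_e = 60.3 / 0.093 = 648.387
AUC_0→∞ = 2617.95 + 648.387 = 3266.337 µg/L·h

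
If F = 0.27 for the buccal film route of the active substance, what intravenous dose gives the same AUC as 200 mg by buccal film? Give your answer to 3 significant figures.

Systemic exposure from an extravascular dose = F × D_ev, so the equivalent IV dose is F × D_ev.
D_iv = F × D_ev = 0.27 × 200 = 54 mg

D_iv = 54.0 mg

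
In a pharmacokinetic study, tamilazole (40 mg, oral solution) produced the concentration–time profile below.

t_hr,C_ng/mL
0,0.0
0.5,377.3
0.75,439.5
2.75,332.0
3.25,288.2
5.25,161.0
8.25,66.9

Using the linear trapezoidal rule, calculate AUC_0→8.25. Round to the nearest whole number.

AUC = 1914 ng/mL·hr

Trapezoidal AUC_0→8.25:
  [0→0.5]: (0.0+377.3)/2 × 0.5 = 94.325
  [0.5→0.75]: (377.3+439.5)/2 × 0.25 = 102.1
  [0.75→2.75]: (439.5+332.0)/2 × 2 = 771.5
  [2.75→3.25]: (332.0+288.2)/2 × 0.5 = 155.05
  [3.25→5.25]: (288.2+161.0)/2 × 2 = 449.2
  [5.25→8.25]: (161.0+66.9)/2 × 3 = 341.85
  Sum = 1914.025 ng/mL·hr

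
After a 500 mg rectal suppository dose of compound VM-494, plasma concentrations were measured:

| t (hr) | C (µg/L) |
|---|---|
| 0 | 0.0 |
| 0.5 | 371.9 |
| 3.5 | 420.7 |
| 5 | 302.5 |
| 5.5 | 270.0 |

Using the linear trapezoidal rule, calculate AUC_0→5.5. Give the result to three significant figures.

Trapezoidal AUC_0→5.5:
  [0→0.5]: (0.0+371.9)/2 × 0.5 = 92.975
  [0.5→3.5]: (371.9+420.7)/2 × 3 = 1188.9
  [3.5→5]: (420.7+302.5)/2 × 1.5 = 542.4
  [5→5.5]: (302.5+270.0)/2 × 0.5 = 143.125
  Sum = 1967.4 µg/L·hr

AUC = 1970 µg/L·hr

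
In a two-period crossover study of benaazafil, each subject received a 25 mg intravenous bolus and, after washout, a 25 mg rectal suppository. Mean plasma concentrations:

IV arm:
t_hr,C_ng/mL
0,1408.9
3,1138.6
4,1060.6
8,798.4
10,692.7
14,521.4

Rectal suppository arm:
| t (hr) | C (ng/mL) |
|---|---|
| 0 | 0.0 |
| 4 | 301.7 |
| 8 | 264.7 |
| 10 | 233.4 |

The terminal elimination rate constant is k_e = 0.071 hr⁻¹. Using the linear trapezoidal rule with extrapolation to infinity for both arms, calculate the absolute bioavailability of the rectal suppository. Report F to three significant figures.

F = 0.277

Trapezoidal AUC_0→14 (IV):
  [0→3]: (1408.9+1138.6)/2 × 3 = 3821.25
  [3→4]: (1138.6+1060.6)/2 × 1 = 1099.6
  [4→8]: (1060.6+798.4)/2 × 4 = 3718.0
  [8→10]: (798.4+692.7)/2 × 2 = 1491.1
  [10→14]: (692.7+521.4)/2 × 4 = 2428.2
  Sum = 12558.15 ng/mL·hr
IV tail: 521.4/0.071 = 7343.662; AUC_iv,0→∞ = 12558.15 + 7343.662 = 19901.812 ng/mL·hr
Trapezoidal AUC_0→10 (rectal suppository):
  [0→4]: (0.0+301.7)/2 × 4 = 603.4
  [4→8]: (301.7+264.7)/2 × 4 = 1132.8
  [8→10]: (264.7+233.4)/2 × 2 = 498.1
  Sum = 2234.3 ng/mL·hr
rectal suppository tail: 233.4/0.071 = 3287.324; AUC_ev,0→∞ = 2234.3 + 3287.324 = 5521.624 ng/mL·hr
F = (AUC_ev/D_ev)/(AUC_iv/D_iv) = (5521.624/25)/(19901.812/25) = 220.86496/796.07248 = 0.2774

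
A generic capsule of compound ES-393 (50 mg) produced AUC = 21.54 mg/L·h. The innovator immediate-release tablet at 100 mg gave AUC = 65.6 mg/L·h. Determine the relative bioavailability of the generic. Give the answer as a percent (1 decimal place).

F_rel = 65.7%

F_rel = (AUC_test/D_test) / (AUC_ref/D_ref)
      = (21.54/50) / (65.6/100)
      = 0.4308 / 0.656 = 0.6567 = 65.67%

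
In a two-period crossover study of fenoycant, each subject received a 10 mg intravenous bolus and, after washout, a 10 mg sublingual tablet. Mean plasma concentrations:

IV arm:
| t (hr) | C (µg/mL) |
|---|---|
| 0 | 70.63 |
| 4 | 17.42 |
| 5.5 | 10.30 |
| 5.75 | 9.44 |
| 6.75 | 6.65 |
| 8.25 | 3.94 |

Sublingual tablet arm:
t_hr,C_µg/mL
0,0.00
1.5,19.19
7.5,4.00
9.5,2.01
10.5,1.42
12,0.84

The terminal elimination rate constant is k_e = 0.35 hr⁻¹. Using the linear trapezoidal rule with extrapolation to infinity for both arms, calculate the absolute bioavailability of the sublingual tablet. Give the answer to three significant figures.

Trapezoidal AUC_0→8.25 (IV):
  [0→4]: (70.63+17.42)/2 × 4 = 176.1
  [4→5.5]: (17.42+10.30)/2 × 1.5 = 20.79
  [5.5→5.75]: (10.30+9.44)/2 × 0.25 = 2.4675
  [5.75→6.75]: (9.44+6.65)/2 × 1 = 8.045
  [6.75→8.25]: (6.65+3.94)/2 × 1.5 = 7.9425
  Sum = 215.345 µg/mL·hr
IV tail: 3.94/0.35 = 11.257; AUC_iv,0→∞ = 215.345 + 11.257 = 226.602 µg/mL·hr
Trapezoidal AUC_0→12 (sublingual tablet):
  [0→1.5]: (0.00+19.19)/2 × 1.5 = 14.3925
  [1.5→7.5]: (19.19+4.00)/2 × 6 = 69.57
  [7.5→9.5]: (4.00+2.01)/2 × 2 = 6.01
  [9.5→10.5]: (2.01+1.42)/2 × 1 = 1.715
  [10.5→12]: (1.42+0.84)/2 × 1.5 = 1.695
  Sum = 93.3825 µg/mL·hr
sublingual tablet tail: 0.84/0.35 = 2.400; AUC_ev,0→∞ = 93.3825 + 2.400 = 95.7825 µg/mL·hr
F = (AUC_ev/D_ev)/(AUC_iv/D_iv) = (95.7825/10)/(226.602/10) = 9.57825/22.6602 = 0.4227

F = 0.423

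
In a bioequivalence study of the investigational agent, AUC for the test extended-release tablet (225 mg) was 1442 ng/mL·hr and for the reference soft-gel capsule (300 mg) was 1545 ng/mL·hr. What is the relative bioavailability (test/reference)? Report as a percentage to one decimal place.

F_rel = (AUC_test/D_test) / (AUC_ref/D_ref)
      = (1442/225) / (1545/300)
      = 6.40889 / 5.15 = 1.2444 = 124.44%

F_rel = 124.4%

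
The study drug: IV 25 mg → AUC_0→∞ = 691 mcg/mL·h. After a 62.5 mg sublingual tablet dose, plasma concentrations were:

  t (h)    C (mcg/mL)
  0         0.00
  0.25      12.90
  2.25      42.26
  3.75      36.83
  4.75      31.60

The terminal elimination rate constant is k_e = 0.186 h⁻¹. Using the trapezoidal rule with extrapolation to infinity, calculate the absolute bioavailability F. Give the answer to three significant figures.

Trapezoidal AUC_0→4.75 (sublingual tablet):
  [0→0.25]: (0.00+12.90)/2 × 0.25 = 1.6125
  [0.25→2.25]: (12.90+42.26)/2 × 2 = 55.16
  [2.25→3.75]: (42.26+36.83)/2 × 1.5 = 59.3175
  [3.75→4.75]: (36.83+31.60)/2 × 1 = 34.215
  Sum = 150.305 mcg/mL·h
Tail: C_last/k_e = 31.60/0.186 = 169.892
AUC_0→∞ (sublingual tablet) = 150.305 + 169.892 = 320.197 mcg/mL·h
F = (AUC_ev/D_ev)/(AUC_iv/D_iv) = (320.197/62.5)/(691/25) = 5.123152/27.64 = 0.1854

F = 0.185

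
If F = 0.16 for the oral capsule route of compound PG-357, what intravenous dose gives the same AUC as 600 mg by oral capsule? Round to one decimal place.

D_iv = 96.0 mg

Systemic exposure from an extravascular dose = F × D_ev, so the equivalent IV dose is F × D_ev.
D_iv = F × D_ev = 0.16 × 600 = 96 mg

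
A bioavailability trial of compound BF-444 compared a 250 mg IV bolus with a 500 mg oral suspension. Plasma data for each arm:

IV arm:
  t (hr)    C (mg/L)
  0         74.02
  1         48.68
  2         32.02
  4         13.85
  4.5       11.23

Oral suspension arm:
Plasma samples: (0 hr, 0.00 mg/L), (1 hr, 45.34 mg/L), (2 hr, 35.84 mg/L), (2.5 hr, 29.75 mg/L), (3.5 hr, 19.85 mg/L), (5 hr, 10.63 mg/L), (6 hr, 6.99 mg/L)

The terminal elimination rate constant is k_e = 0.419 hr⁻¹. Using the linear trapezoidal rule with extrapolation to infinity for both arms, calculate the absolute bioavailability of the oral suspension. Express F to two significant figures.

F = 0.42

Trapezoidal AUC_0→4.5 (IV):
  [0→1]: (74.02+48.68)/2 × 1 = 61.35
  [1→2]: (48.68+32.02)/2 × 1 = 40.35
  [2→4]: (32.02+13.85)/2 × 2 = 45.87
  [4→4.5]: (13.85+11.23)/2 × 0.5 = 6.27
  Sum = 153.84 mg/L·hr
IV tail: 11.23/0.419 = 26.802; AUC_iv,0→∞ = 153.84 + 26.802 = 180.642 mg/L·hr
Trapezoidal AUC_0→6 (oral suspension):
  [0→1]: (0.00+45.34)/2 × 1 = 22.67
  [1→2]: (45.34+35.84)/2 × 1 = 40.59
  [2→2.5]: (35.84+29.75)/2 × 0.5 = 16.3975
  [2.5→3.5]: (29.75+19.85)/2 × 1 = 24.8
  [3.5→5]: (19.85+10.63)/2 × 1.5 = 22.86
  [5→6]: (10.63+6.99)/2 × 1 = 8.81
  Sum = 136.1275 mg/L·hr
oral suspension tail: 6.99/0.419 = 16.683; AUC_ev,0→∞ = 136.1275 + 16.683 = 152.8105 mg/L·hr
F = (AUC_ev/D_ev)/(AUC_iv/D_iv) = (152.8105/500)/(180.642/250) = 0.305621/0.722568 = 0.4230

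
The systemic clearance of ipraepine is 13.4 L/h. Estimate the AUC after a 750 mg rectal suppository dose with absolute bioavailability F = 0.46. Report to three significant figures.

AUC = 25.7 mg/L·h

AUC_0→∞ = F × Dose / CL
        = 0.46 × 750 / 13.4 = 25.7463 mg/L·h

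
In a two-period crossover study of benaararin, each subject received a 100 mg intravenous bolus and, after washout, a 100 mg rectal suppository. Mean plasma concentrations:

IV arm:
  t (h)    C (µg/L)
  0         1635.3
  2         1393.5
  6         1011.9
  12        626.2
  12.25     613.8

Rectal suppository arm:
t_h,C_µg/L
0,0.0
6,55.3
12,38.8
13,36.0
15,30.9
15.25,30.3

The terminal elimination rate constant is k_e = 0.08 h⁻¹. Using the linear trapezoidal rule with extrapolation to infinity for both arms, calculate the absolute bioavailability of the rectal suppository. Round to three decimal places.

Trapezoidal AUC_0→12.25 (IV):
  [0→2]: (1635.3+1393.5)/2 × 2 = 3028.8
  [2→6]: (1393.5+1011.9)/2 × 4 = 4810.8
  [6→12]: (1011.9+626.2)/2 × 6 = 4914.3
  [12→12.25]: (626.2+613.8)/2 × 0.25 = 155.0
  Sum = 12908.9 µg/L·h
IV tail: 613.8/0.08 = 7672.500; AUC_iv,0→∞ = 12908.9 + 7672.500 = 20581.4 µg/L·h
Trapezoidal AUC_0→15.25 (rectal suppository):
  [0→6]: (0.0+55.3)/2 × 6 = 165.9
  [6→12]: (55.3+38.8)/2 × 6 = 282.3
  [12→13]: (38.8+36.0)/2 × 1 = 37.4
  [13→15]: (36.0+30.9)/2 × 2 = 66.9
  [15→15.25]: (30.9+30.3)/2 × 0.25 = 7.65
  Sum = 560.15 µg/L·h
rectal suppository tail: 30.3/0.08 = 378.750; AUC_ev,0→∞ = 560.15 + 378.750 = 938.9 µg/L·h
F = (AUC_ev/D_ev)/(AUC_iv/D_iv) = (938.9/100)/(20581.4/100) = 9.389/205.814 = 0.0456

F = 0.046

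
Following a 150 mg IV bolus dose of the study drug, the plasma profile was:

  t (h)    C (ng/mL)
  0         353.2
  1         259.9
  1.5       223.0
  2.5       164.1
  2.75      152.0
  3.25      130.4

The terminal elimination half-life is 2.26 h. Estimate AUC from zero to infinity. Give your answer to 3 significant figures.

Trapezoidal AUC_0→3.25:
  [0→1]: (353.2+259.9)/2 × 1 = 306.55
  [1→1.5]: (259.9+223.0)/2 × 0.5 = 120.725
  [1.5→2.5]: (223.0+164.1)/2 × 1 = 193.55
  [2.5→2.75]: (164.1+152.0)/2 × 0.25 = 39.5125
  [2.75→3.25]: (152.0+130.4)/2 × 0.5 = 70.6
  Sum = 730.9375 ng/mL·h
k_e = ln2 / t½ = 0.693147 / 2.26 = 0.3067 h^-1
Extrapolated tail: C_last / k_e = 130.4 / 0.3067 = 425.171
AUC_0→∞ = 730.9375 + 425.171 = 1156.1085 ng/mL·h

AUC = 1160 ng/mL·h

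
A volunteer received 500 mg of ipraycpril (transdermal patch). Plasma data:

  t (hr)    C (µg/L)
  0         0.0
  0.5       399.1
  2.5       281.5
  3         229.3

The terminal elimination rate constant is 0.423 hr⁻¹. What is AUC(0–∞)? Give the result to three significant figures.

Trapezoidal AUC_0→3:
  [0→0.5]: (0.0+399.1)/2 × 0.5 = 99.775
  [0.5→2.5]: (399.1+281.5)/2 × 2 = 680.6
  [2.5→3]: (281.5+229.3)/2 × 0.5 = 127.7
  Sum = 908.075 µg/L·hr
Extrapolated tail: C_last / k_e = 229.3 / 0.423 = 542.080
AUC_0→∞ = 908.075 + 542.080 = 1450.155 µg/L·hr

AUC = 1450 µg/L·hr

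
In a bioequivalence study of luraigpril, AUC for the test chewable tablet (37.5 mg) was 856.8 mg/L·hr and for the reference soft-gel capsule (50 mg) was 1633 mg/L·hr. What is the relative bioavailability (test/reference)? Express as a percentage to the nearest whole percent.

F_rel = 70%

F_rel = (AUC_test/D_test) / (AUC_ref/D_ref)
      = (856.8/37.5) / (1633/50)
      = 22.848 / 32.66 = 0.6996 = 69.96%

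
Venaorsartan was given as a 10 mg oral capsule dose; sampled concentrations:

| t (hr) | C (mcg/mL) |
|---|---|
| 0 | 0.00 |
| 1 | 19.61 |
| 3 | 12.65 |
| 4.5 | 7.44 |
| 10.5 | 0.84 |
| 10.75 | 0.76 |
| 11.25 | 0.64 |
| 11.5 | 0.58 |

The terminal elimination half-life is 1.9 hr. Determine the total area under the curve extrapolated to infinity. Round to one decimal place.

Trapezoidal AUC_0→11.5:
  [0→1]: (0.00+19.61)/2 × 1 = 9.805
  [1→3]: (19.61+12.65)/2 × 2 = 32.26
  [3→4.5]: (12.65+7.44)/2 × 1.5 = 15.0675
  [4.5→10.5]: (7.44+0.84)/2 × 6 = 24.84
  [10.5→10.75]: (0.84+0.76)/2 × 0.25 = 0.2
  [10.75→11.25]: (0.76+0.64)/2 × 0.5 = 0.35
  [11.25→11.5]: (0.64+0.58)/2 × 0.25 = 0.1525
  Sum = 82.675 mcg/mL·hr
k_e = ln2 / t½ = 0.693147 / 1.9 = 0.3648 hr^-1
Extrapolated tail: C_last / k_e = 0.58 / 0.3648 = 1.590
AUC_0→∞ = 82.675 + 1.590 = 84.265 mcg/mL·hr

AUC = 84.3 mcg/mL·hr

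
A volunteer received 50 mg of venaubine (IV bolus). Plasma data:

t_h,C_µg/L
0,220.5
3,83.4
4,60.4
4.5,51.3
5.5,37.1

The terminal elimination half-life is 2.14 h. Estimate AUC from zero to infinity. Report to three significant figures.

Trapezoidal AUC_0→5.5:
  [0→3]: (220.5+83.4)/2 × 3 = 455.85
  [3→4]: (83.4+60.4)/2 × 1 = 71.9
  [4→4.5]: (60.4+51.3)/2 × 0.5 = 27.925
  [4.5→5.5]: (51.3+37.1)/2 × 1 = 44.2
  Sum = 599.875 µg/L·h
k_e = ln2 / t½ = 0.693147 / 2.14 = 0.3239 h^-1
Extrapolated tail: C_last / k_e = 37.1 / 0.3239 = 114.542
AUC_0→∞ = 599.875 + 114.542 = 714.417 µg/L·h

AUC = 714 µg/L·h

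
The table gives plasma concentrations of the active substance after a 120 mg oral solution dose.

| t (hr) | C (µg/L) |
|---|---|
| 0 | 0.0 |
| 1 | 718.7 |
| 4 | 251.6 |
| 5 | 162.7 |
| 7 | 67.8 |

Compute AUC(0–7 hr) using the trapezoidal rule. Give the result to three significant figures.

Trapezoidal AUC_0→7:
  [0→1]: (0.0+718.7)/2 × 1 = 359.35
  [1→4]: (718.7+251.6)/2 × 3 = 1455.45
  [4→5]: (251.6+162.7)/2 × 1 = 207.15
  [5→7]: (162.7+67.8)/2 × 2 = 230.5
  Sum = 2252.45 µg/L·hr

AUC = 2250 µg/L·hr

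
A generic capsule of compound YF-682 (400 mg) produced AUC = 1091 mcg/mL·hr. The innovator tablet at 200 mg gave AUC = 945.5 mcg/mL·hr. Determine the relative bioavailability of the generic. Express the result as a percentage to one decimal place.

F_rel = (AUC_test/D_test) / (AUC_ref/D_ref)
      = (1091/400) / (945.5/200)
      = 2.7275 / 4.7275 = 0.5769 = 57.69%

F_rel = 57.7%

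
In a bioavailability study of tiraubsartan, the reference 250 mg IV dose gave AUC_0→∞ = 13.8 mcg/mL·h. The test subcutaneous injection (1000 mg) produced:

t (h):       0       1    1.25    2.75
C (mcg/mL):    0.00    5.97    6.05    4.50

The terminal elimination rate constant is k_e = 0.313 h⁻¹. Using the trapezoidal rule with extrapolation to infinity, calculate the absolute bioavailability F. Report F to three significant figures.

F = 0.485

Trapezoidal AUC_0→2.75 (subcutaneous injection):
  [0→1]: (0.00+5.97)/2 × 1 = 2.985
  [1→1.25]: (5.97+6.05)/2 × 0.25 = 1.5025
  [1.25→2.75]: (6.05+4.50)/2 × 1.5 = 7.9125
  Sum = 12.4 mcg/mL·h
Tail: C_last/k_e = 4.50/0.313 = 14.377
AUC_0→∞ (subcutaneous injection) = 12.4 + 14.377 = 26.777 mcg/mL·h
F = (AUC_ev/D_ev)/(AUC_iv/D_iv) = (26.777/1000)/(13.8/250) = 0.026777/0.0552 = 0.4851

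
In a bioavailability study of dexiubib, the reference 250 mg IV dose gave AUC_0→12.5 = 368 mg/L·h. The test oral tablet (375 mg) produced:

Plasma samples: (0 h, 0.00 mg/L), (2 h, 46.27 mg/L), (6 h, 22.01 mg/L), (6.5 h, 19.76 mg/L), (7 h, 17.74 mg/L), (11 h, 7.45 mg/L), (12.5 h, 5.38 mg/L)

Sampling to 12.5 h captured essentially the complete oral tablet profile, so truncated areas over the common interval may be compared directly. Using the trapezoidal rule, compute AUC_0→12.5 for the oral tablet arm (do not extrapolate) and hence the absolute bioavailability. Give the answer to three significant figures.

F = 0.476

Trapezoidal AUC_0→12.5 (oral tablet):
  [0→2]: (0.00+46.27)/2 × 2 = 46.27
  [2→6]: (46.27+22.01)/2 × 4 = 136.56
  [6→6.5]: (22.01+19.76)/2 × 0.5 = 10.4425
  [6.5→7]: (19.76+17.74)/2 × 0.5 = 9.375
  [7→11]: (17.74+7.45)/2 × 4 = 50.38
  [11→12.5]: (7.45+5.38)/2 × 1.5 = 9.6225
  Sum = 262.65 mg/L·h
F = (AUC_ev/D_ev)/(AUC_iv/D_iv) = (262.65/375)/(368/250) = 0.7004/1.472 = 0.4758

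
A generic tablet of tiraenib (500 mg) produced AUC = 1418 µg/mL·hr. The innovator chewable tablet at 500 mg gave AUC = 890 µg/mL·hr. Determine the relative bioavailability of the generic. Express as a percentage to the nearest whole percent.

F_rel = 159%

F_rel = (AUC_test/D_test) / (AUC_ref/D_ref)
      = (1418/500) / (890/500)
      = 2.836 / 1.78 = 1.5933 = 159.33%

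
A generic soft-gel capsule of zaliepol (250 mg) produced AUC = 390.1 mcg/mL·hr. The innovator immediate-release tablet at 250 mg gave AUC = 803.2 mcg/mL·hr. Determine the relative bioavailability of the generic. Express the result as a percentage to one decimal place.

F_rel = 48.6%

F_rel = (AUC_test/D_test) / (AUC_ref/D_ref)
      = (390.1/250) / (803.2/250)
      = 1.5604 / 3.2128 = 0.4857 = 48.57%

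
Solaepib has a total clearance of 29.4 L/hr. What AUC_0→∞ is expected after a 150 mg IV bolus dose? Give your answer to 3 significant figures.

AUC_0→∞ = Dose_iv / CL
        = 150 / 29.4 = 5.10204 mg/L·hr

AUC = 5.10 mg/L·hr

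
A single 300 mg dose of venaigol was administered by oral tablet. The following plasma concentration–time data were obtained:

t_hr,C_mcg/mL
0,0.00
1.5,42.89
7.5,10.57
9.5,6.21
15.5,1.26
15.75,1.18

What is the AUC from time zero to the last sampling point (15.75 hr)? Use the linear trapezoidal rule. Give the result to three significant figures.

AUC = 232 mcg/mL·hr

Trapezoidal AUC_0→15.75:
  [0→1.5]: (0.00+42.89)/2 × 1.5 = 32.1675
  [1.5→7.5]: (42.89+10.57)/2 × 6 = 160.38
  [7.5→9.5]: (10.57+6.21)/2 × 2 = 16.78
  [9.5→15.5]: (6.21+1.26)/2 × 6 = 22.41
  [15.5→15.75]: (1.26+1.18)/2 × 0.25 = 0.305
  Sum = 232.0425 mcg/mL·hr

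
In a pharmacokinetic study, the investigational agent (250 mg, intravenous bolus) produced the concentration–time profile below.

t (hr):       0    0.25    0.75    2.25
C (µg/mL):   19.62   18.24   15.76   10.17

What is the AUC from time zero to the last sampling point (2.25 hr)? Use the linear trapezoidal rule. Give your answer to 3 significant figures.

Trapezoidal AUC_0→2.25:
  [0→0.25]: (19.62+18.24)/2 × 0.25 = 4.7325
  [0.25→0.75]: (18.24+15.76)/2 × 0.5 = 8.5
  [0.75→2.25]: (15.76+10.17)/2 × 1.5 = 19.4475
  Sum = 32.68 µg/mL·hr

AUC = 32.7 µg/mL·hr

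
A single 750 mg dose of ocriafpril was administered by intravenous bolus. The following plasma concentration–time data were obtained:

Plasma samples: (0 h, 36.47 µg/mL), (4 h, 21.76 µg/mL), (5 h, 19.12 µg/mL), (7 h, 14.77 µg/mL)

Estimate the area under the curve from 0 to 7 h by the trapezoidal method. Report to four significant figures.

Trapezoidal AUC_0→7:
  [0→4]: (36.47+21.76)/2 × 4 = 116.46
  [4→5]: (21.76+19.12)/2 × 1 = 20.44
  [5→7]: (19.12+14.77)/2 × 2 = 33.89
  Sum = 170.79 µg/mL·h

AUC = 170.8 µg/mL·h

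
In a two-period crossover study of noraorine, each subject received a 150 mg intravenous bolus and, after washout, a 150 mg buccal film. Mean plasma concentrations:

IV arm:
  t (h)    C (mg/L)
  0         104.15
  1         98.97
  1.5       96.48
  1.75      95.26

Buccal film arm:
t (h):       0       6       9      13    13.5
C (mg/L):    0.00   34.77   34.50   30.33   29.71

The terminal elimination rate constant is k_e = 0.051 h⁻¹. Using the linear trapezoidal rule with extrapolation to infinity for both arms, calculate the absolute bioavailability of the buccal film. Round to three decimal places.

F = 0.458

Trapezoidal AUC_0→1.75 (IV):
  [0→1]: (104.15+98.97)/2 × 1 = 101.56
  [1→1.5]: (98.97+96.48)/2 × 0.5 = 48.8625
  [1.5→1.75]: (96.48+95.26)/2 × 0.25 = 23.9675
  Sum = 174.39 mg/L·h
IV tail: 95.26/0.051 = 1867.843; AUC_iv,0→∞ = 174.39 + 1867.843 = 2042.233 mg/L·h
Trapezoidal AUC_0→13.5 (buccal film):
  [0→6]: (0.00+34.77)/2 × 6 = 104.31
  [6→9]: (34.77+34.50)/2 × 3 = 103.905
  [9→13]: (34.50+30.33)/2 × 4 = 129.66
  [13→13.5]: (30.33+29.71)/2 × 0.5 = 15.01
  Sum = 352.885 mg/L·h
buccal film tail: 29.71/0.051 = 582.549; AUC_ev,0→∞ = 352.885 + 582.549 = 935.434 mg/L·h
F = (AUC_ev/D_ev)/(AUC_iv/D_iv) = (935.434/150)/(2042.233/150) = 6.23623/13.6149 = 0.4580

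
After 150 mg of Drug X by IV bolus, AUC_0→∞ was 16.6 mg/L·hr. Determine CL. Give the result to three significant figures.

CL = 9.04 L/hr

CL = Dose_iv / AUC_0→∞
   = 150 / 16.6 = 9.03614 L/hr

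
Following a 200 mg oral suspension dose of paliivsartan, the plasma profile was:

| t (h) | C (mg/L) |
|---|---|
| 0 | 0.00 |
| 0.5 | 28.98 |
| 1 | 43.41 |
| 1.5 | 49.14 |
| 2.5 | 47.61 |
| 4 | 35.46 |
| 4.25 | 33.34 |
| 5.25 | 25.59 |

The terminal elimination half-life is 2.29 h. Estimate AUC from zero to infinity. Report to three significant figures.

AUC = 282 mg/L·h

Trapezoidal AUC_0→5.25:
  [0→0.5]: (0.00+28.98)/2 × 0.5 = 7.245
  [0.5→1]: (28.98+43.41)/2 × 0.5 = 18.0975
  [1→1.5]: (43.41+49.14)/2 × 0.5 = 23.1375
  [1.5→2.5]: (49.14+47.61)/2 × 1 = 48.375
  [2.5→4]: (47.61+35.46)/2 × 1.5 = 62.3025
  [4→4.25]: (35.46+33.34)/2 × 0.25 = 8.6
  [4.25→5.25]: (33.34+25.59)/2 × 1 = 29.465
  Sum = 197.2225 mg/L·h
k_e = ln2 / t½ = 0.693147 / 2.29 = 0.3027 h^-1
Extrapolated tail: C_last / k_e = 25.59 / 0.3027 = 84.539
AUC_0→∞ = 197.2225 + 84.539 = 281.7615 mg/L·h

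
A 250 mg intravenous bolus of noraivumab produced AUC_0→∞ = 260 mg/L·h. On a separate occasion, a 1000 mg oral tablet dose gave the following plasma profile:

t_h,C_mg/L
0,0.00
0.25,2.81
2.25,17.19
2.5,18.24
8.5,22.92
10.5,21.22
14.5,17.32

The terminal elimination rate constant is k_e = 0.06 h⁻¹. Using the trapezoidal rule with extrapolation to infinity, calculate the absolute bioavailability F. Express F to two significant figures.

Trapezoidal AUC_0→14.5 (oral tablet):
  [0→0.25]: (0.00+2.81)/2 × 0.25 = 0.35125
  [0.25→2.25]: (2.81+17.19)/2 × 2 = 20.0
  [2.25→2.5]: (17.19+18.24)/2 × 0.25 = 4.42875
  [2.5→8.5]: (18.24+22.92)/2 × 6 = 123.48
  [8.5→10.5]: (22.92+21.22)/2 × 2 = 44.14
  [10.5→14.5]: (21.22+17.32)/2 × 4 = 77.08
  Sum = 269.48 mg/L·h
Tail: C_last/k_e = 17.32/0.06 = 288.667
AUC_0→∞ (oral tablet) = 269.48 + 288.667 = 558.147 mg/L·h
F = (AUC_ev/D_ev)/(AUC_iv/D_iv) = (558.147/1000)/(260/250) = 0.558147/1.04 = 0.5367

F = 0.54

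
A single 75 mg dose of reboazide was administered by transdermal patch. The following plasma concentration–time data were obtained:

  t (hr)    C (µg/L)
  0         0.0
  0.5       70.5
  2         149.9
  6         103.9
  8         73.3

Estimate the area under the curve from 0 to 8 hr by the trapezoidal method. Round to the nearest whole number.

AUC = 868 µg/L·hr

Trapezoidal AUC_0→8:
  [0→0.5]: (0.0+70.5)/2 × 0.5 = 17.625
  [0.5→2]: (70.5+149.9)/2 × 1.5 = 165.3
  [2→6]: (149.9+103.9)/2 × 4 = 507.6
  [6→8]: (103.9+73.3)/2 × 2 = 177.2
  Sum = 867.725 µg/L·hr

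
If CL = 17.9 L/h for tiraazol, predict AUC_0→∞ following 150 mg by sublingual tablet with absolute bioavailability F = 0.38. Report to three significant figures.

AUC = 3.18 mg/L·h

AUC_0→∞ = F × Dose / CL
        = 0.38 × 150 / 17.9 = 3.18436 mg/L·h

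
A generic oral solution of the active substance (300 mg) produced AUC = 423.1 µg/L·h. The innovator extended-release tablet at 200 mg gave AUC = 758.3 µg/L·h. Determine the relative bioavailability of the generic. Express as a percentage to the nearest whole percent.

F_rel = 37%

F_rel = (AUC_test/D_test) / (AUC_ref/D_ref)
      = (423.1/300) / (758.3/200)
      = 1.41033 / 3.7915 = 0.3720 = 37.20%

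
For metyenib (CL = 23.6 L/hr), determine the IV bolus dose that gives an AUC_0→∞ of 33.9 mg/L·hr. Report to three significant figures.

Dose_iv = CL × AUC_0→∞
     = 23.6 × 33.9 = 800.04 mg

Dose = 800 mg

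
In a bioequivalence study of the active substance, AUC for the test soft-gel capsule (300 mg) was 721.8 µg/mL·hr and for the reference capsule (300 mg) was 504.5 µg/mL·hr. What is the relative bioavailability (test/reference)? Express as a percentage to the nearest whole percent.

F_rel = (AUC_test/D_test) / (AUC_ref/D_ref)
      = (721.8/300) / (504.5/300)
      = 2.406 / 1.68167 = 1.4307 = 143.07%

F_rel = 143%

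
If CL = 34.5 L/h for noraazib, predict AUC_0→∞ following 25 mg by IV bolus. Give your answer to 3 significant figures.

AUC_0→∞ = Dose_iv / CL
        = 25 / 34.5 = 0.724638 mg/L·h

AUC = 0.725 mg/L·h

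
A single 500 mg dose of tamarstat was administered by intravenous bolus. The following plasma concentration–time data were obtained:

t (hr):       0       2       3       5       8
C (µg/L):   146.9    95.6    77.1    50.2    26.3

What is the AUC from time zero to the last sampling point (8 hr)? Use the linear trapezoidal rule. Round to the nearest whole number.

Trapezoidal AUC_0→8:
  [0→2]: (146.9+95.6)/2 × 2 = 242.5
  [2→3]: (95.6+77.1)/2 × 1 = 86.35
  [3→5]: (77.1+50.2)/2 × 2 = 127.3
  [5→8]: (50.2+26.3)/2 × 3 = 114.75
  Sum = 570.9 µg/L·hr

AUC = 571 µg/L·hr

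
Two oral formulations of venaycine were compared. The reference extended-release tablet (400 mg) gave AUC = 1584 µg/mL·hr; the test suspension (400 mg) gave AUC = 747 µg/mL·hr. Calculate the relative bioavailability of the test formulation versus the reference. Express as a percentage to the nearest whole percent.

F_rel = 47%

F_rel = (AUC_test/D_test) / (AUC_ref/D_ref)
      = (747/400) / (1584/400)
      = 1.8675 / 3.96 = 0.4716 = 47.16%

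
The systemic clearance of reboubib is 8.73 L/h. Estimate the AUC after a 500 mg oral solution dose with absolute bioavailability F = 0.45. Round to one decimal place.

AUC_0→∞ = F × Dose / CL
        = 0.45 × 500 / 8.73 = 25.7732 mg/L·h

AUC = 25.8 mg/L·h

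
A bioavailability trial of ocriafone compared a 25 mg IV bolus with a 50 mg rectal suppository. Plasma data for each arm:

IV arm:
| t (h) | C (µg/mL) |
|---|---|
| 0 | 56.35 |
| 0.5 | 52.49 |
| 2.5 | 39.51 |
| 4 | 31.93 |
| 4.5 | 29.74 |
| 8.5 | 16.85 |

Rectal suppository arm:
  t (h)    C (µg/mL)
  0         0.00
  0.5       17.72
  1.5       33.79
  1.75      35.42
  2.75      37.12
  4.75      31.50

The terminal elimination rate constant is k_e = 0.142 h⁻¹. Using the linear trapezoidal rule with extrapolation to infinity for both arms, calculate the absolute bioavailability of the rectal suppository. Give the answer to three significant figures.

Trapezoidal AUC_0→8.5 (IV):
  [0→0.5]: (56.35+52.49)/2 × 0.5 = 27.21
  [0.5→2.5]: (52.49+39.51)/2 × 2 = 92.0
  [2.5→4]: (39.51+31.93)/2 × 1.5 = 53.58
  [4→4.5]: (31.93+29.74)/2 × 0.5 = 15.4175
  [4.5→8.5]: (29.74+16.85)/2 × 4 = 93.18
  Sum = 281.3875 µg/mL·h
IV tail: 16.85/0.142 = 118.662; AUC_iv,0→∞ = 281.3875 + 118.662 = 400.0495 µg/mL·h
Trapezoidal AUC_0→4.75 (rectal suppository):
  [0→0.5]: (0.00+17.72)/2 × 0.5 = 4.43
  [0.5→1.5]: (17.72+33.79)/2 × 1 = 25.755
  [1.5→1.75]: (33.79+35.42)/2 × 0.25 = 8.65125
  [1.75→2.75]: (35.42+37.12)/2 × 1 = 36.27
  [2.75→4.75]: (37.12+31.50)/2 × 2 = 68.62
  Sum = 143.72625 µg/mL·h
rectal suppository tail: 31.50/0.142 = 221.831; AUC_ev,0→∞ = 143.72625 + 221.831 = 365.55725 µg/mL·h
F = (AUC_ev/D_ev)/(AUC_iv/D_iv) = (365.55725/50)/(400.0495/25) = 7.311145/16.00198 = 0.4569

F = 0.457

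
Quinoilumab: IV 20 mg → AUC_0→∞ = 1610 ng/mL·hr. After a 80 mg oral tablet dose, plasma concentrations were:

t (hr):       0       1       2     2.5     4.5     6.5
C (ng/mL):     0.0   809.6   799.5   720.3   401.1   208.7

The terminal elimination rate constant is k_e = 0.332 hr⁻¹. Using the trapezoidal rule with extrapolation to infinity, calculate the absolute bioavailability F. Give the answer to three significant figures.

F = 0.613

Trapezoidal AUC_0→6.5 (oral tablet):
  [0→1]: (0.0+809.6)/2 × 1 = 404.8
  [1→2]: (809.6+799.5)/2 × 1 = 804.55
  [2→2.5]: (799.5+720.3)/2 × 0.5 = 379.95
  [2.5→4.5]: (720.3+401.1)/2 × 2 = 1121.4
  [4.5→6.5]: (401.1+208.7)/2 × 2 = 609.8
  Sum = 3320.5 ng/mL·hr
Tail: C_last/k_e = 208.7/0.332 = 628.614
AUC_0→∞ (oral tablet) = 3320.5 + 628.614 = 3949.114 ng/mL·hr
F = (AUC_ev/D_ev)/(AUC_iv/D_iv) = (3949.114/80)/(1610/20) = 49.363925/80.5 = 0.6132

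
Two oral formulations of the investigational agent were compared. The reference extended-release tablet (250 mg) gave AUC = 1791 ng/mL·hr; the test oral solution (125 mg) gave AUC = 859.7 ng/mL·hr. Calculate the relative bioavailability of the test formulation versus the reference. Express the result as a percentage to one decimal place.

F_rel = (AUC_test/D_test) / (AUC_ref/D_ref)
      = (859.7/125) / (1791/250)
      = 6.8776 / 7.164 = 0.9600 = 96.00%

F_rel = 96.0%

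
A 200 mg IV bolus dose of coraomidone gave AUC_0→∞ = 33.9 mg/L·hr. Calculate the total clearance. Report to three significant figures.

CL = Dose_iv / AUC_0→∞
   = 200 / 33.9 = 5.89971 L/hr

CL = 5.90 L/hr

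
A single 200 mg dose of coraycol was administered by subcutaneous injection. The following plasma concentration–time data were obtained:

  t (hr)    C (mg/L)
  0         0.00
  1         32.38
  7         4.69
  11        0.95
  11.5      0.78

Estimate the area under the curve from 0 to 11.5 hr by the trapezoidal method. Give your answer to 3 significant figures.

Trapezoidal AUC_0→11.5:
  [0→1]: (0.00+32.38)/2 × 1 = 16.19
  [1→7]: (32.38+4.69)/2 × 6 = 111.21
  [7→11]: (4.69+0.95)/2 × 4 = 11.28
  [11→11.5]: (0.95+0.78)/2 × 0.5 = 0.4325
  Sum = 139.1125 mg/L·hr

AUC = 139 mg/L·hr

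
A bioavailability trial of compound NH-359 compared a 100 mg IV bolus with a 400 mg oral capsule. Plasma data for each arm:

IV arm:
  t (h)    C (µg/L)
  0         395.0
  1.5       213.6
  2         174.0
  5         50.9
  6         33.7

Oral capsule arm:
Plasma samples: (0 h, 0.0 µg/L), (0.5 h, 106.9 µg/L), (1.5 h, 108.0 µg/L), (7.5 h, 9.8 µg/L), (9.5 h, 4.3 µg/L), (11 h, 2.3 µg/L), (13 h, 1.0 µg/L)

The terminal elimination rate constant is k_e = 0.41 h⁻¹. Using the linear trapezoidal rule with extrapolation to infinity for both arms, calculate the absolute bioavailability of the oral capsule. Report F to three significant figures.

F = 0.126

Trapezoidal AUC_0→6 (IV):
  [0→1.5]: (395.0+213.6)/2 × 1.5 = 456.45
  [1.5→2]: (213.6+174.0)/2 × 0.5 = 96.9
  [2→5]: (174.0+50.9)/2 × 3 = 337.35
  [5→6]: (50.9+33.7)/2 × 1 = 42.3
  Sum = 933.0 µg/L·h
IV tail: 33.7/0.41 = 82.195; AUC_iv,0→∞ = 933.0 + 82.195 = 1015.195 µg/L·h
Trapezoidal AUC_0→13 (oral capsule):
  [0→0.5]: (0.0+106.9)/2 × 0.5 = 26.725
  [0.5→1.5]: (106.9+108.0)/2 × 1 = 107.45
  [1.5→7.5]: (108.0+9.8)/2 × 6 = 353.4
  [7.5→9.5]: (9.8+4.3)/2 × 2 = 14.1
  [9.5→11]: (4.3+2.3)/2 × 1.5 = 4.95
  [11→13]: (2.3+1.0)/2 × 2 = 3.3
  Sum = 509.925 µg/L·h
oral capsule tail: 1.0/0.41 = 2.439; AUC_ev,0→∞ = 509.925 + 2.439 = 512.364 µg/L·h
F = (AUC_ev/D_ev)/(AUC_iv/D_iv) = (512.364/400)/(1015.195/100) = 1.28091/10.15195 = 0.1262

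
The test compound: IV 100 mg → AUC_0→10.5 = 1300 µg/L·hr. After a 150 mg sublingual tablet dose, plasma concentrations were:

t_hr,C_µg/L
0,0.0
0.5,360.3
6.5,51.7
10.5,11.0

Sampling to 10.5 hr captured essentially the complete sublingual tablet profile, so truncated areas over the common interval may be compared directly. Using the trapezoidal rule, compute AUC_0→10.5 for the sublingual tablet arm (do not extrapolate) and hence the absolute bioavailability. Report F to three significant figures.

F = 0.744

Trapezoidal AUC_0→10.5 (sublingual tablet):
  [0→0.5]: (0.0+360.3)/2 × 0.5 = 90.075
  [0.5→6.5]: (360.3+51.7)/2 × 6 = 1236.0
  [6.5→10.5]: (51.7+11.0)/2 × 4 = 125.4
  Sum = 1451.475 µg/L·hr
F = (AUC_ev/D_ev)/(AUC_iv/D_iv) = (1451.475/150)/(1300/100) = 9.6765/13 = 0.7443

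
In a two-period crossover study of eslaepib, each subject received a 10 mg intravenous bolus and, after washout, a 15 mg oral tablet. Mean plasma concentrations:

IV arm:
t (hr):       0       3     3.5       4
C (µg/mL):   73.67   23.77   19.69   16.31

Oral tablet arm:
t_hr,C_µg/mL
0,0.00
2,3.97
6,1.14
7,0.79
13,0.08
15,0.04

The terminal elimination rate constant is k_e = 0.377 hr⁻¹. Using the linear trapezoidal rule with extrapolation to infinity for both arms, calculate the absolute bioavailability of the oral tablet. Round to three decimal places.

Trapezoidal AUC_0→4 (IV):
  [0→3]: (73.67+23.77)/2 × 3 = 146.16
  [3→3.5]: (23.77+19.69)/2 × 0.5 = 10.865
  [3.5→4]: (19.69+16.31)/2 × 0.5 = 9.0
  Sum = 166.025 µg/mL·hr
IV tail: 16.31/0.377 = 43.263; AUC_iv,0→∞ = 166.025 + 43.263 = 209.288 µg/mL·hr
Trapezoidal AUC_0→15 (oral tablet):
  [0→2]: (0.00+3.97)/2 × 2 = 3.97
  [2→6]: (3.97+1.14)/2 × 4 = 10.22
  [6→7]: (1.14+0.79)/2 × 1 = 0.965
  [7→13]: (0.79+0.08)/2 × 6 = 2.61
  [13→15]: (0.08+0.04)/2 × 2 = 0.12
  Sum = 17.885 µg/mL·hr
oral tablet tail: 0.04/0.377 = 0.106; AUC_ev,0→∞ = 17.885 + 0.106 = 17.991 µg/mL·hr
F = (AUC_ev/D_ev)/(AUC_iv/D_iv) = (17.991/15)/(209.288/10) = 1.1994/20.9288 = 0.0573

F = 0.057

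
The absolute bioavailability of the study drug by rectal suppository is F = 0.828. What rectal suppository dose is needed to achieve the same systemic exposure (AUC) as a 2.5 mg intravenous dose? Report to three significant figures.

D_rectal = 3.02 mg

For equal systemic exposure: F × D_ev = D_iv
D_ev = D_iv / F = 2.5 / 0.828 = 3.01932 mg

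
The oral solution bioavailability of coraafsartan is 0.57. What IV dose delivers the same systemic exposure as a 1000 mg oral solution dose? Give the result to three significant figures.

Systemic exposure from an extravascular dose = F × D_ev, so the equivalent IV dose is F × D_ev.
D_iv = F × D_ev = 0.57 × 1000 = 570 mg

D_iv = 570 mg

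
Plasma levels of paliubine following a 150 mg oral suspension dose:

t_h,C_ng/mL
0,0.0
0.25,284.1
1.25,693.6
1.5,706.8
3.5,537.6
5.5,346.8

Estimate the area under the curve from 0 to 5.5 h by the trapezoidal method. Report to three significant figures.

AUC = 2830 ng/mL·h

Trapezoidal AUC_0→5.5:
  [0→0.25]: (0.0+284.1)/2 × 0.25 = 35.5125
  [0.25→1.25]: (284.1+693.6)/2 × 1 = 488.85
  [1.25→1.5]: (693.6+706.8)/2 × 0.25 = 175.05
  [1.5→3.5]: (706.8+537.6)/2 × 2 = 1244.4
  [3.5→5.5]: (537.6+346.8)/2 × 2 = 884.4
  Sum = 2828.2125 ng/mL·h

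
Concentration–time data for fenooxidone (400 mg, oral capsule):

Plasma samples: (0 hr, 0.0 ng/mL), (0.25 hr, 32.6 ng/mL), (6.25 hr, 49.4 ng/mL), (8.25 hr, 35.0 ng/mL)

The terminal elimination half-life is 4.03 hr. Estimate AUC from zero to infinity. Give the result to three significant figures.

Trapezoidal AUC_0→8.25:
  [0→0.25]: (0.0+32.6)/2 × 0.25 = 4.075
  [0.25→6.25]: (32.6+49.4)/2 × 6 = 246.0
  [6.25→8.25]: (49.4+35.0)/2 × 2 = 84.4
  Sum = 334.475 ng/mL·hr
k_e = ln2 / t½ = 0.693147 / 4.03 = 0.1720 hr^-1
Extrapolated tail: C_last / k_e = 35.0 / 0.172 = 203.488
AUC_0→∞ = 334.475 + 203.488 = 537.963 ng/mL·hr

AUC = 538 ng/mL·hr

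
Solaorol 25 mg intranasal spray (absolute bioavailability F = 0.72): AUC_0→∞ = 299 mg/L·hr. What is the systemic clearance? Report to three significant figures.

CL = F × Dose / AUC_0→∞
   = 0.72 × 25 / 299 = 0.0602007 L/hr

CL = 0.0602 L/hr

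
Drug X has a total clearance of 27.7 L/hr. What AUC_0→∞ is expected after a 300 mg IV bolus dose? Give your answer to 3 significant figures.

AUC = 10.8 mg/L·hr

AUC_0→∞ = Dose_iv / CL
        = 300 / 27.7 = 10.8303 mg/L·hr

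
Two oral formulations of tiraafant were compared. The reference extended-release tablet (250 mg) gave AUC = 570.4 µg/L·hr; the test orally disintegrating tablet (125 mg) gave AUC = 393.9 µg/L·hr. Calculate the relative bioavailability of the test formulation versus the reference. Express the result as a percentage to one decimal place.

F_rel = 138.1%

F_rel = (AUC_test/D_test) / (AUC_ref/D_ref)
      = (393.9/125) / (570.4/250)
      = 3.1512 / 2.2816 = 1.3811 = 138.11%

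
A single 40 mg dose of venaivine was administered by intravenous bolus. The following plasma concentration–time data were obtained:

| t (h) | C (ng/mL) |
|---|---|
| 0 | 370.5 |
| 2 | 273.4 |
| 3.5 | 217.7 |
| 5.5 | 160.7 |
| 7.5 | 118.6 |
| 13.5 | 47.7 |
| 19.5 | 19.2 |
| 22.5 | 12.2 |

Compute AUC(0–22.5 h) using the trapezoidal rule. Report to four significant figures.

Trapezoidal AUC_0→22.5:
  [0→2]: (370.5+273.4)/2 × 2 = 643.9
  [2→3.5]: (273.4+217.7)/2 × 1.5 = 368.325
  [3.5→5.5]: (217.7+160.7)/2 × 2 = 378.4
  [5.5→7.5]: (160.7+118.6)/2 × 2 = 279.3
  [7.5→13.5]: (118.6+47.7)/2 × 6 = 498.9
  [13.5→19.5]: (47.7+19.2)/2 × 6 = 200.7
  [19.5→22.5]: (19.2+12.2)/2 × 3 = 47.1
  Sum = 2416.625 ng/mL·h

AUC = 2417 ng/mL·h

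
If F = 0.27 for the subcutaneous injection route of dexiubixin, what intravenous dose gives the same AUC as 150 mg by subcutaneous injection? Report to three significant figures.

D_iv = 40.5 mg

Systemic exposure from an extravascular dose = F × D_ev, so the equivalent IV dose is F × D_ev.
D_iv = F × D_ev = 0.27 × 150 = 40.5 mg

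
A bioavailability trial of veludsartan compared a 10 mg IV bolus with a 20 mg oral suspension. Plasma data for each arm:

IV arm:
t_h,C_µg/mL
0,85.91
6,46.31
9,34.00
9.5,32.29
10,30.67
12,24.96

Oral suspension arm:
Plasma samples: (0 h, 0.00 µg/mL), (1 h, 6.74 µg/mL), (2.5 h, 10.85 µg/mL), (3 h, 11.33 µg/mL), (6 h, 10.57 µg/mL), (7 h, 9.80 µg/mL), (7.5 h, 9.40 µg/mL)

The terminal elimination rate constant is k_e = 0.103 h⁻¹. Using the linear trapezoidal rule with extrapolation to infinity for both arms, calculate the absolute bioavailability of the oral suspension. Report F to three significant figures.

F = 0.0951

Trapezoidal AUC_0→12 (IV):
  [0→6]: (85.91+46.31)/2 × 6 = 396.66
  [6→9]: (46.31+34.00)/2 × 3 = 120.465
  [9→9.5]: (34.00+32.29)/2 × 0.5 = 16.5725
  [9.5→10]: (32.29+30.67)/2 × 0.5 = 15.74
  [10→12]: (30.67+24.96)/2 × 2 = 55.63
  Sum = 605.0675 µg/mL·h
IV tail: 24.96/0.103 = 242.330; AUC_iv,0→∞ = 605.0675 + 242.330 = 847.3975 µg/mL·h
Trapezoidal AUC_0→7.5 (oral suspension):
  [0→1]: (0.00+6.74)/2 × 1 = 3.37
  [1→2.5]: (6.74+10.85)/2 × 1.5 = 13.1925
  [2.5→3]: (10.85+11.33)/2 × 0.5 = 5.545
  [3→6]: (11.33+10.57)/2 × 3 = 32.85
  [6→7]: (10.57+9.80)/2 × 1 = 10.185
  [7→7.5]: (9.80+9.40)/2 × 0.5 = 4.8
  Sum = 69.9425 µg/mL·h
oral suspension tail: 9.40/0.103 = 91.262; AUC_ev,0→∞ = 69.9425 + 91.262 = 161.2045 µg/mL·h
F = (AUC_ev/D_ev)/(AUC_iv/D_iv) = (161.2045/20)/(847.3975/10) = 8.060225/84.73975 = 0.0951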